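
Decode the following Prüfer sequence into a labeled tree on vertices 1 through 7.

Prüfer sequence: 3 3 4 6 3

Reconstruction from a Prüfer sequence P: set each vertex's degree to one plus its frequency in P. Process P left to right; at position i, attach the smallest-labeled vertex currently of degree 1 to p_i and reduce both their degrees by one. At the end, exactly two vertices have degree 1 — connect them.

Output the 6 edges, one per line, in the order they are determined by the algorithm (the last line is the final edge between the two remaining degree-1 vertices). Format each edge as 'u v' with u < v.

Initial degrees: {1:1, 2:1, 3:4, 4:2, 5:1, 6:2, 7:1}
Step 1: smallest deg-1 vertex = 1, p_1 = 3. Add edge {1,3}. Now deg[1]=0, deg[3]=3.
Step 2: smallest deg-1 vertex = 2, p_2 = 3. Add edge {2,3}. Now deg[2]=0, deg[3]=2.
Step 3: smallest deg-1 vertex = 5, p_3 = 4. Add edge {4,5}. Now deg[5]=0, deg[4]=1.
Step 4: smallest deg-1 vertex = 4, p_4 = 6. Add edge {4,6}. Now deg[4]=0, deg[6]=1.
Step 5: smallest deg-1 vertex = 6, p_5 = 3. Add edge {3,6}. Now deg[6]=0, deg[3]=1.
Final: two remaining deg-1 vertices are 3, 7. Add edge {3,7}.

Answer: 1 3
2 3
4 5
4 6
3 6
3 7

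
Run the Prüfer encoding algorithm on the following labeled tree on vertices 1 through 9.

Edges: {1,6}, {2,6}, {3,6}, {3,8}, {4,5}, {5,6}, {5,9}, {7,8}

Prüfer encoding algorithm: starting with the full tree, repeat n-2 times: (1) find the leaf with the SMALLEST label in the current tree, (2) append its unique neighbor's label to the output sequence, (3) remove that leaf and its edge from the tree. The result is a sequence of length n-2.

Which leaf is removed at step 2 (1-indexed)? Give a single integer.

Answer: 2

Derivation:
Step 1: current leaves = {1,2,4,7,9}. Remove leaf 1 (neighbor: 6).
Step 2: current leaves = {2,4,7,9}. Remove leaf 2 (neighbor: 6).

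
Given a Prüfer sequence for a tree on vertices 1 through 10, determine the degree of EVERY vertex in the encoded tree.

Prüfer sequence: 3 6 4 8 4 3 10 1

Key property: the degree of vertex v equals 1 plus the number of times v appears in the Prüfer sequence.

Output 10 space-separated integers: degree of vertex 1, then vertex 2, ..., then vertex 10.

p_1 = 3: count[3] becomes 1
p_2 = 6: count[6] becomes 1
p_3 = 4: count[4] becomes 1
p_4 = 8: count[8] becomes 1
p_5 = 4: count[4] becomes 2
p_6 = 3: count[3] becomes 2
p_7 = 10: count[10] becomes 1
p_8 = 1: count[1] becomes 1
Degrees (1 + count): deg[1]=1+1=2, deg[2]=1+0=1, deg[3]=1+2=3, deg[4]=1+2=3, deg[5]=1+0=1, deg[6]=1+1=2, deg[7]=1+0=1, deg[8]=1+1=2, deg[9]=1+0=1, deg[10]=1+1=2

Answer: 2 1 3 3 1 2 1 2 1 2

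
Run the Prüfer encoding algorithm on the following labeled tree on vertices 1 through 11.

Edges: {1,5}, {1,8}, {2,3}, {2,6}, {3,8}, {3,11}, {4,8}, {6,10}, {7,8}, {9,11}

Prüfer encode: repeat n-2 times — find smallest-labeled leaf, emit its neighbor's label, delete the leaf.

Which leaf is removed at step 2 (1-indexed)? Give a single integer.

Answer: 5

Derivation:
Step 1: current leaves = {4,5,7,9,10}. Remove leaf 4 (neighbor: 8).
Step 2: current leaves = {5,7,9,10}. Remove leaf 5 (neighbor: 1).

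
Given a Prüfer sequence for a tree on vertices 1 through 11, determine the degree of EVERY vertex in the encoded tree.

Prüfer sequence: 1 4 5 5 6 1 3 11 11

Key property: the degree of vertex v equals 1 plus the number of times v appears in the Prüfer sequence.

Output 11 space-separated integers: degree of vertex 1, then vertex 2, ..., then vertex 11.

p_1 = 1: count[1] becomes 1
p_2 = 4: count[4] becomes 1
p_3 = 5: count[5] becomes 1
p_4 = 5: count[5] becomes 2
p_5 = 6: count[6] becomes 1
p_6 = 1: count[1] becomes 2
p_7 = 3: count[3] becomes 1
p_8 = 11: count[11] becomes 1
p_9 = 11: count[11] becomes 2
Degrees (1 + count): deg[1]=1+2=3, deg[2]=1+0=1, deg[3]=1+1=2, deg[4]=1+1=2, deg[5]=1+2=3, deg[6]=1+1=2, deg[7]=1+0=1, deg[8]=1+0=1, deg[9]=1+0=1, deg[10]=1+0=1, deg[11]=1+2=3

Answer: 3 1 2 2 3 2 1 1 1 1 3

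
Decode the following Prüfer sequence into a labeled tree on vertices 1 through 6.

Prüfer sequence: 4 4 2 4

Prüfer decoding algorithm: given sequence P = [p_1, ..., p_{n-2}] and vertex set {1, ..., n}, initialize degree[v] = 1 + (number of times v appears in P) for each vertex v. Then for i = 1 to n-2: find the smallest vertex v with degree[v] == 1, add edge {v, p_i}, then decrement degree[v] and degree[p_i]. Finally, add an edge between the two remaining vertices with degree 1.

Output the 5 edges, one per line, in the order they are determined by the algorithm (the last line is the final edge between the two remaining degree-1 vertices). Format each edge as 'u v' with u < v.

Answer: 1 4
3 4
2 5
2 4
4 6

Derivation:
Initial degrees: {1:1, 2:2, 3:1, 4:4, 5:1, 6:1}
Step 1: smallest deg-1 vertex = 1, p_1 = 4. Add edge {1,4}. Now deg[1]=0, deg[4]=3.
Step 2: smallest deg-1 vertex = 3, p_2 = 4. Add edge {3,4}. Now deg[3]=0, deg[4]=2.
Step 3: smallest deg-1 vertex = 5, p_3 = 2. Add edge {2,5}. Now deg[5]=0, deg[2]=1.
Step 4: smallest deg-1 vertex = 2, p_4 = 4. Add edge {2,4}. Now deg[2]=0, deg[4]=1.
Final: two remaining deg-1 vertices are 4, 6. Add edge {4,6}.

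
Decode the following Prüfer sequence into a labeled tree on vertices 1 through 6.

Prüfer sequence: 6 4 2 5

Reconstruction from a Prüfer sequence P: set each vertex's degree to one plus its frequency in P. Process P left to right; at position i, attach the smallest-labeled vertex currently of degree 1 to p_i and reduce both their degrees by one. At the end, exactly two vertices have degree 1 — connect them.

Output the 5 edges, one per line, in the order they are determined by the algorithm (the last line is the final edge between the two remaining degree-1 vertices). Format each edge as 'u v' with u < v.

Initial degrees: {1:1, 2:2, 3:1, 4:2, 5:2, 6:2}
Step 1: smallest deg-1 vertex = 1, p_1 = 6. Add edge {1,6}. Now deg[1]=0, deg[6]=1.
Step 2: smallest deg-1 vertex = 3, p_2 = 4. Add edge {3,4}. Now deg[3]=0, deg[4]=1.
Step 3: smallest deg-1 vertex = 4, p_3 = 2. Add edge {2,4}. Now deg[4]=0, deg[2]=1.
Step 4: smallest deg-1 vertex = 2, p_4 = 5. Add edge {2,5}. Now deg[2]=0, deg[5]=1.
Final: two remaining deg-1 vertices are 5, 6. Add edge {5,6}.

Answer: 1 6
3 4
2 4
2 5
5 6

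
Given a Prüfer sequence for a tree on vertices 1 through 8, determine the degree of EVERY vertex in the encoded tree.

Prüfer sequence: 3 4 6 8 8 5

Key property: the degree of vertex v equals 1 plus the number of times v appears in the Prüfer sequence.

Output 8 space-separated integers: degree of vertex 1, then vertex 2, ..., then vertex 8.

p_1 = 3: count[3] becomes 1
p_2 = 4: count[4] becomes 1
p_3 = 6: count[6] becomes 1
p_4 = 8: count[8] becomes 1
p_5 = 8: count[8] becomes 2
p_6 = 5: count[5] becomes 1
Degrees (1 + count): deg[1]=1+0=1, deg[2]=1+0=1, deg[3]=1+1=2, deg[4]=1+1=2, deg[5]=1+1=2, deg[6]=1+1=2, deg[7]=1+0=1, deg[8]=1+2=3

Answer: 1 1 2 2 2 2 1 3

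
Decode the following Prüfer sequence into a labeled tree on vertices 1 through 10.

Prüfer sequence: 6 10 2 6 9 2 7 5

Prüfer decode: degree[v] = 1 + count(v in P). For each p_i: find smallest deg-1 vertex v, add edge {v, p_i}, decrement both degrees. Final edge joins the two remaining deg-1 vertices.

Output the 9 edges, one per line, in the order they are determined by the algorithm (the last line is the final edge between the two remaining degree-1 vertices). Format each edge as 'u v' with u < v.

Answer: 1 6
3 10
2 4
6 8
6 9
2 9
2 7
5 7
5 10

Derivation:
Initial degrees: {1:1, 2:3, 3:1, 4:1, 5:2, 6:3, 7:2, 8:1, 9:2, 10:2}
Step 1: smallest deg-1 vertex = 1, p_1 = 6. Add edge {1,6}. Now deg[1]=0, deg[6]=2.
Step 2: smallest deg-1 vertex = 3, p_2 = 10. Add edge {3,10}. Now deg[3]=0, deg[10]=1.
Step 3: smallest deg-1 vertex = 4, p_3 = 2. Add edge {2,4}. Now deg[4]=0, deg[2]=2.
Step 4: smallest deg-1 vertex = 8, p_4 = 6. Add edge {6,8}. Now deg[8]=0, deg[6]=1.
Step 5: smallest deg-1 vertex = 6, p_5 = 9. Add edge {6,9}. Now deg[6]=0, deg[9]=1.
Step 6: smallest deg-1 vertex = 9, p_6 = 2. Add edge {2,9}. Now deg[9]=0, deg[2]=1.
Step 7: smallest deg-1 vertex = 2, p_7 = 7. Add edge {2,7}. Now deg[2]=0, deg[7]=1.
Step 8: smallest deg-1 vertex = 7, p_8 = 5. Add edge {5,7}. Now deg[7]=0, deg[5]=1.
Final: two remaining deg-1 vertices are 5, 10. Add edge {5,10}.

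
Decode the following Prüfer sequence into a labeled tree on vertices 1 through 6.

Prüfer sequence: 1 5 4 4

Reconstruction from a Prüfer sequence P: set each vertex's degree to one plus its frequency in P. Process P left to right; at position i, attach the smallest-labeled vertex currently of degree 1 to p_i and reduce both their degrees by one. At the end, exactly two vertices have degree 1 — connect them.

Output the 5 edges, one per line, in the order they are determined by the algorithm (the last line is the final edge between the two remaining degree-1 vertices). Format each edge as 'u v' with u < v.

Answer: 1 2
1 5
3 4
4 5
4 6

Derivation:
Initial degrees: {1:2, 2:1, 3:1, 4:3, 5:2, 6:1}
Step 1: smallest deg-1 vertex = 2, p_1 = 1. Add edge {1,2}. Now deg[2]=0, deg[1]=1.
Step 2: smallest deg-1 vertex = 1, p_2 = 5. Add edge {1,5}. Now deg[1]=0, deg[5]=1.
Step 3: smallest deg-1 vertex = 3, p_3 = 4. Add edge {3,4}. Now deg[3]=0, deg[4]=2.
Step 4: smallest deg-1 vertex = 5, p_4 = 4. Add edge {4,5}. Now deg[5]=0, deg[4]=1.
Final: two remaining deg-1 vertices are 4, 6. Add edge {4,6}.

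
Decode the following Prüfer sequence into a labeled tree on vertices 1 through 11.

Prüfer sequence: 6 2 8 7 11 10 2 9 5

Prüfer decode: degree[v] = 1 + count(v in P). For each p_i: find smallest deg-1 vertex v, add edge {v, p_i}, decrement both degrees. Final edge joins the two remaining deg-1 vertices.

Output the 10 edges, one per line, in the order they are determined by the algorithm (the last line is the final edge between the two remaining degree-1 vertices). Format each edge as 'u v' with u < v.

Answer: 1 6
2 3
4 8
6 7
7 11
8 10
2 10
2 9
5 9
5 11

Derivation:
Initial degrees: {1:1, 2:3, 3:1, 4:1, 5:2, 6:2, 7:2, 8:2, 9:2, 10:2, 11:2}
Step 1: smallest deg-1 vertex = 1, p_1 = 6. Add edge {1,6}. Now deg[1]=0, deg[6]=1.
Step 2: smallest deg-1 vertex = 3, p_2 = 2. Add edge {2,3}. Now deg[3]=0, deg[2]=2.
Step 3: smallest deg-1 vertex = 4, p_3 = 8. Add edge {4,8}. Now deg[4]=0, deg[8]=1.
Step 4: smallest deg-1 vertex = 6, p_4 = 7. Add edge {6,7}. Now deg[6]=0, deg[7]=1.
Step 5: smallest deg-1 vertex = 7, p_5 = 11. Add edge {7,11}. Now deg[7]=0, deg[11]=1.
Step 6: smallest deg-1 vertex = 8, p_6 = 10. Add edge {8,10}. Now deg[8]=0, deg[10]=1.
Step 7: smallest deg-1 vertex = 10, p_7 = 2. Add edge {2,10}. Now deg[10]=0, deg[2]=1.
Step 8: smallest deg-1 vertex = 2, p_8 = 9. Add edge {2,9}. Now deg[2]=0, deg[9]=1.
Step 9: smallest deg-1 vertex = 9, p_9 = 5. Add edge {5,9}. Now deg[9]=0, deg[5]=1.
Final: two remaining deg-1 vertices are 5, 11. Add edge {5,11}.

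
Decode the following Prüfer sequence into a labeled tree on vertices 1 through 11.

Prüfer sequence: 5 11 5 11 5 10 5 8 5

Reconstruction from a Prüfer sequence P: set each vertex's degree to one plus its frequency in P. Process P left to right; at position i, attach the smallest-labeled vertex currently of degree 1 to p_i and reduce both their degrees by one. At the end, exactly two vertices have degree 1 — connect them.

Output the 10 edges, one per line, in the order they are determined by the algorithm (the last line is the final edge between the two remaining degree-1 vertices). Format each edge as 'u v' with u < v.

Answer: 1 5
2 11
3 5
4 11
5 6
7 10
5 9
8 10
5 8
5 11

Derivation:
Initial degrees: {1:1, 2:1, 3:1, 4:1, 5:6, 6:1, 7:1, 8:2, 9:1, 10:2, 11:3}
Step 1: smallest deg-1 vertex = 1, p_1 = 5. Add edge {1,5}. Now deg[1]=0, deg[5]=5.
Step 2: smallest deg-1 vertex = 2, p_2 = 11. Add edge {2,11}. Now deg[2]=0, deg[11]=2.
Step 3: smallest deg-1 vertex = 3, p_3 = 5. Add edge {3,5}. Now deg[3]=0, deg[5]=4.
Step 4: smallest deg-1 vertex = 4, p_4 = 11. Add edge {4,11}. Now deg[4]=0, deg[11]=1.
Step 5: smallest deg-1 vertex = 6, p_5 = 5. Add edge {5,6}. Now deg[6]=0, deg[5]=3.
Step 6: smallest deg-1 vertex = 7, p_6 = 10. Add edge {7,10}. Now deg[7]=0, deg[10]=1.
Step 7: smallest deg-1 vertex = 9, p_7 = 5. Add edge {5,9}. Now deg[9]=0, deg[5]=2.
Step 8: smallest deg-1 vertex = 10, p_8 = 8. Add edge {8,10}. Now deg[10]=0, deg[8]=1.
Step 9: smallest deg-1 vertex = 8, p_9 = 5. Add edge {5,8}. Now deg[8]=0, deg[5]=1.
Final: two remaining deg-1 vertices are 5, 11. Add edge {5,11}.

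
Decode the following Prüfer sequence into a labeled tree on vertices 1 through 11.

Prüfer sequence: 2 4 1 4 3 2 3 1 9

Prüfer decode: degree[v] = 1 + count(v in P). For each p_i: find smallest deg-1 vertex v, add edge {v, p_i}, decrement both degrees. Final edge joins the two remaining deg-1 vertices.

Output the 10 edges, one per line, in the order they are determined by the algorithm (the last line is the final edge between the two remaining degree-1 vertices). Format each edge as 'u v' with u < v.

Answer: 2 5
4 6
1 7
4 8
3 4
2 10
2 3
1 3
1 9
9 11

Derivation:
Initial degrees: {1:3, 2:3, 3:3, 4:3, 5:1, 6:1, 7:1, 8:1, 9:2, 10:1, 11:1}
Step 1: smallest deg-1 vertex = 5, p_1 = 2. Add edge {2,5}. Now deg[5]=0, deg[2]=2.
Step 2: smallest deg-1 vertex = 6, p_2 = 4. Add edge {4,6}. Now deg[6]=0, deg[4]=2.
Step 3: smallest deg-1 vertex = 7, p_3 = 1. Add edge {1,7}. Now deg[7]=0, deg[1]=2.
Step 4: smallest deg-1 vertex = 8, p_4 = 4. Add edge {4,8}. Now deg[8]=0, deg[4]=1.
Step 5: smallest deg-1 vertex = 4, p_5 = 3. Add edge {3,4}. Now deg[4]=0, deg[3]=2.
Step 6: smallest deg-1 vertex = 10, p_6 = 2. Add edge {2,10}. Now deg[10]=0, deg[2]=1.
Step 7: smallest deg-1 vertex = 2, p_7 = 3. Add edge {2,3}. Now deg[2]=0, deg[3]=1.
Step 8: smallest deg-1 vertex = 3, p_8 = 1. Add edge {1,3}. Now deg[3]=0, deg[1]=1.
Step 9: smallest deg-1 vertex = 1, p_9 = 9. Add edge {1,9}. Now deg[1]=0, deg[9]=1.
Final: two remaining deg-1 vertices are 9, 11. Add edge {9,11}.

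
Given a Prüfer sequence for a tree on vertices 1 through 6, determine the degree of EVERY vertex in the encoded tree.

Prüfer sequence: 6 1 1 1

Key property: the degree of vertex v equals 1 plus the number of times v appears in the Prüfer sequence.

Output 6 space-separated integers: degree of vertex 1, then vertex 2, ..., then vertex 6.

p_1 = 6: count[6] becomes 1
p_2 = 1: count[1] becomes 1
p_3 = 1: count[1] becomes 2
p_4 = 1: count[1] becomes 3
Degrees (1 + count): deg[1]=1+3=4, deg[2]=1+0=1, deg[3]=1+0=1, deg[4]=1+0=1, deg[5]=1+0=1, deg[6]=1+1=2

Answer: 4 1 1 1 1 2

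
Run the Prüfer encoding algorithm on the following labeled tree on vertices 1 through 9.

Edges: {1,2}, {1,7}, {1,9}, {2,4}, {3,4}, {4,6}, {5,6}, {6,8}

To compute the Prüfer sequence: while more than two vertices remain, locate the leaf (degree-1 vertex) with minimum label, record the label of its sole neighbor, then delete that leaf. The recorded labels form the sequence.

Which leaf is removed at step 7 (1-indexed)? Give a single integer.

Step 1: current leaves = {3,5,7,8,9}. Remove leaf 3 (neighbor: 4).
Step 2: current leaves = {5,7,8,9}. Remove leaf 5 (neighbor: 6).
Step 3: current leaves = {7,8,9}. Remove leaf 7 (neighbor: 1).
Step 4: current leaves = {8,9}. Remove leaf 8 (neighbor: 6).
Step 5: current leaves = {6,9}. Remove leaf 6 (neighbor: 4).
Step 6: current leaves = {4,9}. Remove leaf 4 (neighbor: 2).
Step 7: current leaves = {2,9}. Remove leaf 2 (neighbor: 1).

Answer: 2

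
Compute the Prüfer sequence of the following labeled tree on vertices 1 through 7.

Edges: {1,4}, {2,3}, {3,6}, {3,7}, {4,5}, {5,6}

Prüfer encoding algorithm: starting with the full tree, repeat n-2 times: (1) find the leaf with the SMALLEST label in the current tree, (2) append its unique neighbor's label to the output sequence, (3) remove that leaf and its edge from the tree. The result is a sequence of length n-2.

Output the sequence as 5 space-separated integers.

Step 1: leaves = {1,2,7}. Remove smallest leaf 1, emit neighbor 4.
Step 2: leaves = {2,4,7}. Remove smallest leaf 2, emit neighbor 3.
Step 3: leaves = {4,7}. Remove smallest leaf 4, emit neighbor 5.
Step 4: leaves = {5,7}. Remove smallest leaf 5, emit neighbor 6.
Step 5: leaves = {6,7}. Remove smallest leaf 6, emit neighbor 3.
Done: 2 vertices remain (3, 7). Sequence = [4 3 5 6 3]

Answer: 4 3 5 6 3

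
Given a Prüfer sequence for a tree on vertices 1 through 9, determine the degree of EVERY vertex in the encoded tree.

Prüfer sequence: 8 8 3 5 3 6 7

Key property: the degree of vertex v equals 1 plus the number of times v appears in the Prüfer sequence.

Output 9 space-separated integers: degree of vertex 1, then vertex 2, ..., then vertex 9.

Answer: 1 1 3 1 2 2 2 3 1

Derivation:
p_1 = 8: count[8] becomes 1
p_2 = 8: count[8] becomes 2
p_3 = 3: count[3] becomes 1
p_4 = 5: count[5] becomes 1
p_5 = 3: count[3] becomes 2
p_6 = 6: count[6] becomes 1
p_7 = 7: count[7] becomes 1
Degrees (1 + count): deg[1]=1+0=1, deg[2]=1+0=1, deg[3]=1+2=3, deg[4]=1+0=1, deg[5]=1+1=2, deg[6]=1+1=2, deg[7]=1+1=2, deg[8]=1+2=3, deg[9]=1+0=1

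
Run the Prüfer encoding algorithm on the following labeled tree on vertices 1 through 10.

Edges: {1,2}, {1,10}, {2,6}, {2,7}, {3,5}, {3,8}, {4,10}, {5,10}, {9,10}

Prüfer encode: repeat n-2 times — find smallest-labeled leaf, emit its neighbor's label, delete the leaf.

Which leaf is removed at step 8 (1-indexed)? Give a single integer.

Step 1: current leaves = {4,6,7,8,9}. Remove leaf 4 (neighbor: 10).
Step 2: current leaves = {6,7,8,9}. Remove leaf 6 (neighbor: 2).
Step 3: current leaves = {7,8,9}. Remove leaf 7 (neighbor: 2).
Step 4: current leaves = {2,8,9}. Remove leaf 2 (neighbor: 1).
Step 5: current leaves = {1,8,9}. Remove leaf 1 (neighbor: 10).
Step 6: current leaves = {8,9}. Remove leaf 8 (neighbor: 3).
Step 7: current leaves = {3,9}. Remove leaf 3 (neighbor: 5).
Step 8: current leaves = {5,9}. Remove leaf 5 (neighbor: 10).

Answer: 5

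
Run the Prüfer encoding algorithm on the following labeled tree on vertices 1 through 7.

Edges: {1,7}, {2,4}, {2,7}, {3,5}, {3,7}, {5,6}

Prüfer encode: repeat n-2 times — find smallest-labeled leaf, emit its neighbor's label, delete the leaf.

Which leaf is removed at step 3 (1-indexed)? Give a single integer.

Step 1: current leaves = {1,4,6}. Remove leaf 1 (neighbor: 7).
Step 2: current leaves = {4,6}. Remove leaf 4 (neighbor: 2).
Step 3: current leaves = {2,6}. Remove leaf 2 (neighbor: 7).

Answer: 2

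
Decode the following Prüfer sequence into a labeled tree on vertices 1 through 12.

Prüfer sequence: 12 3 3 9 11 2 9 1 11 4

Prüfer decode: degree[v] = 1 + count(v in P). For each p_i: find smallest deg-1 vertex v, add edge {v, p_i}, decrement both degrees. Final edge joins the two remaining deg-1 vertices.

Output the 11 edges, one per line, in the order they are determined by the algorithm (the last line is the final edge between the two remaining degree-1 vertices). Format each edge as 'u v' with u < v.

Initial degrees: {1:2, 2:2, 3:3, 4:2, 5:1, 6:1, 7:1, 8:1, 9:3, 10:1, 11:3, 12:2}
Step 1: smallest deg-1 vertex = 5, p_1 = 12. Add edge {5,12}. Now deg[5]=0, deg[12]=1.
Step 2: smallest deg-1 vertex = 6, p_2 = 3. Add edge {3,6}. Now deg[6]=0, deg[3]=2.
Step 3: smallest deg-1 vertex = 7, p_3 = 3. Add edge {3,7}. Now deg[7]=0, deg[3]=1.
Step 4: smallest deg-1 vertex = 3, p_4 = 9. Add edge {3,9}. Now deg[3]=0, deg[9]=2.
Step 5: smallest deg-1 vertex = 8, p_5 = 11. Add edge {8,11}. Now deg[8]=0, deg[11]=2.
Step 6: smallest deg-1 vertex = 10, p_6 = 2. Add edge {2,10}. Now deg[10]=0, deg[2]=1.
Step 7: smallest deg-1 vertex = 2, p_7 = 9. Add edge {2,9}. Now deg[2]=0, deg[9]=1.
Step 8: smallest deg-1 vertex = 9, p_8 = 1. Add edge {1,9}. Now deg[9]=0, deg[1]=1.
Step 9: smallest deg-1 vertex = 1, p_9 = 11. Add edge {1,11}. Now deg[1]=0, deg[11]=1.
Step 10: smallest deg-1 vertex = 11, p_10 = 4. Add edge {4,11}. Now deg[11]=0, deg[4]=1.
Final: two remaining deg-1 vertices are 4, 12. Add edge {4,12}.

Answer: 5 12
3 6
3 7
3 9
8 11
2 10
2 9
1 9
1 11
4 11
4 12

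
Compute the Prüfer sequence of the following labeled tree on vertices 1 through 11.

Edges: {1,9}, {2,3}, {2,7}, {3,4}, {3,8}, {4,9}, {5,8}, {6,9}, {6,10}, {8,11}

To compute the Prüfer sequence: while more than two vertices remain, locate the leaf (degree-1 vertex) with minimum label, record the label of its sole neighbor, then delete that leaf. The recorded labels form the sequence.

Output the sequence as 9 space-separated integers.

Step 1: leaves = {1,5,7,10,11}. Remove smallest leaf 1, emit neighbor 9.
Step 2: leaves = {5,7,10,11}. Remove smallest leaf 5, emit neighbor 8.
Step 3: leaves = {7,10,11}. Remove smallest leaf 7, emit neighbor 2.
Step 4: leaves = {2,10,11}. Remove smallest leaf 2, emit neighbor 3.
Step 5: leaves = {10,11}. Remove smallest leaf 10, emit neighbor 6.
Step 6: leaves = {6,11}. Remove smallest leaf 6, emit neighbor 9.
Step 7: leaves = {9,11}. Remove smallest leaf 9, emit neighbor 4.
Step 8: leaves = {4,11}. Remove smallest leaf 4, emit neighbor 3.
Step 9: leaves = {3,11}. Remove smallest leaf 3, emit neighbor 8.
Done: 2 vertices remain (8, 11). Sequence = [9 8 2 3 6 9 4 3 8]

Answer: 9 8 2 3 6 9 4 3 8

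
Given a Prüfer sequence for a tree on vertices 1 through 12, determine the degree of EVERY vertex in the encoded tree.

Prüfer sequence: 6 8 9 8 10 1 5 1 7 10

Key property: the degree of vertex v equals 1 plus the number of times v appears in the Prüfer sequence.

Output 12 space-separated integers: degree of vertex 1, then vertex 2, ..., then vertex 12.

p_1 = 6: count[6] becomes 1
p_2 = 8: count[8] becomes 1
p_3 = 9: count[9] becomes 1
p_4 = 8: count[8] becomes 2
p_5 = 10: count[10] becomes 1
p_6 = 1: count[1] becomes 1
p_7 = 5: count[5] becomes 1
p_8 = 1: count[1] becomes 2
p_9 = 7: count[7] becomes 1
p_10 = 10: count[10] becomes 2
Degrees (1 + count): deg[1]=1+2=3, deg[2]=1+0=1, deg[3]=1+0=1, deg[4]=1+0=1, deg[5]=1+1=2, deg[6]=1+1=2, deg[7]=1+1=2, deg[8]=1+2=3, deg[9]=1+1=2, deg[10]=1+2=3, deg[11]=1+0=1, deg[12]=1+0=1

Answer: 3 1 1 1 2 2 2 3 2 3 1 1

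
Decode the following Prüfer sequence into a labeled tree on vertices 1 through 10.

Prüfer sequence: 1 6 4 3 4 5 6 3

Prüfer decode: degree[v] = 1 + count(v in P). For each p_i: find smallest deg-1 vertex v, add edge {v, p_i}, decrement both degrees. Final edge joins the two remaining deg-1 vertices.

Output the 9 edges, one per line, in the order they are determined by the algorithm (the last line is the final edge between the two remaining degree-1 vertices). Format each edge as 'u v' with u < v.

Initial degrees: {1:2, 2:1, 3:3, 4:3, 5:2, 6:3, 7:1, 8:1, 9:1, 10:1}
Step 1: smallest deg-1 vertex = 2, p_1 = 1. Add edge {1,2}. Now deg[2]=0, deg[1]=1.
Step 2: smallest deg-1 vertex = 1, p_2 = 6. Add edge {1,6}. Now deg[1]=0, deg[6]=2.
Step 3: smallest deg-1 vertex = 7, p_3 = 4. Add edge {4,7}. Now deg[7]=0, deg[4]=2.
Step 4: smallest deg-1 vertex = 8, p_4 = 3. Add edge {3,8}. Now deg[8]=0, deg[3]=2.
Step 5: smallest deg-1 vertex = 9, p_5 = 4. Add edge {4,9}. Now deg[9]=0, deg[4]=1.
Step 6: smallest deg-1 vertex = 4, p_6 = 5. Add edge {4,5}. Now deg[4]=0, deg[5]=1.
Step 7: smallest deg-1 vertex = 5, p_7 = 6. Add edge {5,6}. Now deg[5]=0, deg[6]=1.
Step 8: smallest deg-1 vertex = 6, p_8 = 3. Add edge {3,6}. Now deg[6]=0, deg[3]=1.
Final: two remaining deg-1 vertices are 3, 10. Add edge {3,10}.

Answer: 1 2
1 6
4 7
3 8
4 9
4 5
5 6
3 6
3 10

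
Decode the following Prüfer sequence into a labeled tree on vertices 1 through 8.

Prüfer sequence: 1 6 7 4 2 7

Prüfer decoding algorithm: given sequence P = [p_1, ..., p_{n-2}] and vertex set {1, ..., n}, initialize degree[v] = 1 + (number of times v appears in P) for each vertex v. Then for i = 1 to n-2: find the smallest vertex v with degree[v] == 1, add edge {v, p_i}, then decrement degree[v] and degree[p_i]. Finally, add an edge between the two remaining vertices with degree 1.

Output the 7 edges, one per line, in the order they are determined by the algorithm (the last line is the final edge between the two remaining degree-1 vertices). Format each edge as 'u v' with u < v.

Initial degrees: {1:2, 2:2, 3:1, 4:2, 5:1, 6:2, 7:3, 8:1}
Step 1: smallest deg-1 vertex = 3, p_1 = 1. Add edge {1,3}. Now deg[3]=0, deg[1]=1.
Step 2: smallest deg-1 vertex = 1, p_2 = 6. Add edge {1,6}. Now deg[1]=0, deg[6]=1.
Step 3: smallest deg-1 vertex = 5, p_3 = 7. Add edge {5,7}. Now deg[5]=0, deg[7]=2.
Step 4: smallest deg-1 vertex = 6, p_4 = 4. Add edge {4,6}. Now deg[6]=0, deg[4]=1.
Step 5: smallest deg-1 vertex = 4, p_5 = 2. Add edge {2,4}. Now deg[4]=0, deg[2]=1.
Step 6: smallest deg-1 vertex = 2, p_6 = 7. Add edge {2,7}. Now deg[2]=0, deg[7]=1.
Final: two remaining deg-1 vertices are 7, 8. Add edge {7,8}.

Answer: 1 3
1 6
5 7
4 6
2 4
2 7
7 8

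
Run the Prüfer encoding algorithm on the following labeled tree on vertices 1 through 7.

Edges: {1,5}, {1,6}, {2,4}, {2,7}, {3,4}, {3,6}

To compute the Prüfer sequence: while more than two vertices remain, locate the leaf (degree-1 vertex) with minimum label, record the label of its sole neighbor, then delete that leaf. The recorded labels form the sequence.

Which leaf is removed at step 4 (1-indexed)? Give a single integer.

Step 1: current leaves = {5,7}. Remove leaf 5 (neighbor: 1).
Step 2: current leaves = {1,7}. Remove leaf 1 (neighbor: 6).
Step 3: current leaves = {6,7}. Remove leaf 6 (neighbor: 3).
Step 4: current leaves = {3,7}. Remove leaf 3 (neighbor: 4).

Answer: 3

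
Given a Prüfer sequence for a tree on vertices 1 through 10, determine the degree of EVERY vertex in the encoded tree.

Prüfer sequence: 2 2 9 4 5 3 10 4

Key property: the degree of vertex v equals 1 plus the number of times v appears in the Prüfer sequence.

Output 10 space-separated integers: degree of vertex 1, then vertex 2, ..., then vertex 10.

p_1 = 2: count[2] becomes 1
p_2 = 2: count[2] becomes 2
p_3 = 9: count[9] becomes 1
p_4 = 4: count[4] becomes 1
p_5 = 5: count[5] becomes 1
p_6 = 3: count[3] becomes 1
p_7 = 10: count[10] becomes 1
p_8 = 4: count[4] becomes 2
Degrees (1 + count): deg[1]=1+0=1, deg[2]=1+2=3, deg[3]=1+1=2, deg[4]=1+2=3, deg[5]=1+1=2, deg[6]=1+0=1, deg[7]=1+0=1, deg[8]=1+0=1, deg[9]=1+1=2, deg[10]=1+1=2

Answer: 1 3 2 3 2 1 1 1 2 2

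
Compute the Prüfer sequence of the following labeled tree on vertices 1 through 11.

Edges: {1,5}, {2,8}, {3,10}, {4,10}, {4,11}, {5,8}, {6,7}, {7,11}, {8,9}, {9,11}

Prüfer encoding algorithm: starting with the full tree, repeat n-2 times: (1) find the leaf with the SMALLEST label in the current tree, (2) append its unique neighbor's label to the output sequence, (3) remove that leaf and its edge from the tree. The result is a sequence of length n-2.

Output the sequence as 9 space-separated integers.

Step 1: leaves = {1,2,3,6}. Remove smallest leaf 1, emit neighbor 5.
Step 2: leaves = {2,3,5,6}. Remove smallest leaf 2, emit neighbor 8.
Step 3: leaves = {3,5,6}. Remove smallest leaf 3, emit neighbor 10.
Step 4: leaves = {5,6,10}. Remove smallest leaf 5, emit neighbor 8.
Step 5: leaves = {6,8,10}. Remove smallest leaf 6, emit neighbor 7.
Step 6: leaves = {7,8,10}. Remove smallest leaf 7, emit neighbor 11.
Step 7: leaves = {8,10}. Remove smallest leaf 8, emit neighbor 9.
Step 8: leaves = {9,10}. Remove smallest leaf 9, emit neighbor 11.
Step 9: leaves = {10,11}. Remove smallest leaf 10, emit neighbor 4.
Done: 2 vertices remain (4, 11). Sequence = [5 8 10 8 7 11 9 11 4]

Answer: 5 8 10 8 7 11 9 11 4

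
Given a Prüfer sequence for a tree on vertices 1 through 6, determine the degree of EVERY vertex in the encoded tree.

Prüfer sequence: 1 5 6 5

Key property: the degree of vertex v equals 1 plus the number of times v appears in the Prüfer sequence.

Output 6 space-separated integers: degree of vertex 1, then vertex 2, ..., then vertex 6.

p_1 = 1: count[1] becomes 1
p_2 = 5: count[5] becomes 1
p_3 = 6: count[6] becomes 1
p_4 = 5: count[5] becomes 2
Degrees (1 + count): deg[1]=1+1=2, deg[2]=1+0=1, deg[3]=1+0=1, deg[4]=1+0=1, deg[5]=1+2=3, deg[6]=1+1=2

Answer: 2 1 1 1 3 2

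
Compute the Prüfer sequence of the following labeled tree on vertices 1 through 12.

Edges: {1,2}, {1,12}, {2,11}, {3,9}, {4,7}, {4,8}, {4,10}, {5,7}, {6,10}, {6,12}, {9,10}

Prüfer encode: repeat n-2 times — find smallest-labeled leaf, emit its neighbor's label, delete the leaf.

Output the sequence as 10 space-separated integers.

Answer: 9 7 4 4 10 10 6 12 2 1

Derivation:
Step 1: leaves = {3,5,8,11}. Remove smallest leaf 3, emit neighbor 9.
Step 2: leaves = {5,8,9,11}. Remove smallest leaf 5, emit neighbor 7.
Step 3: leaves = {7,8,9,11}. Remove smallest leaf 7, emit neighbor 4.
Step 4: leaves = {8,9,11}. Remove smallest leaf 8, emit neighbor 4.
Step 5: leaves = {4,9,11}. Remove smallest leaf 4, emit neighbor 10.
Step 6: leaves = {9,11}. Remove smallest leaf 9, emit neighbor 10.
Step 7: leaves = {10,11}. Remove smallest leaf 10, emit neighbor 6.
Step 8: leaves = {6,11}. Remove smallest leaf 6, emit neighbor 12.
Step 9: leaves = {11,12}. Remove smallest leaf 11, emit neighbor 2.
Step 10: leaves = {2,12}. Remove smallest leaf 2, emit neighbor 1.
Done: 2 vertices remain (1, 12). Sequence = [9 7 4 4 10 10 6 12 2 1]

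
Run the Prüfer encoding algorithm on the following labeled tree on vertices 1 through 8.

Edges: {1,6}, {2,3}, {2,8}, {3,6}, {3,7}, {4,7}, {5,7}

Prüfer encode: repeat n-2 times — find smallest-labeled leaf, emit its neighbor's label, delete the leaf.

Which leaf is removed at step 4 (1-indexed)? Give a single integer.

Step 1: current leaves = {1,4,5,8}. Remove leaf 1 (neighbor: 6).
Step 2: current leaves = {4,5,6,8}. Remove leaf 4 (neighbor: 7).
Step 3: current leaves = {5,6,8}. Remove leaf 5 (neighbor: 7).
Step 4: current leaves = {6,7,8}. Remove leaf 6 (neighbor: 3).

Answer: 6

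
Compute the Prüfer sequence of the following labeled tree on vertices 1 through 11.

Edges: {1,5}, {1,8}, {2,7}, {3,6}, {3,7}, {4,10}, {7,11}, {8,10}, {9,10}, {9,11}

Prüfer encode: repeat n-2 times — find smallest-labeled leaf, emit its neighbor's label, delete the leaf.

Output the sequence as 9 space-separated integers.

Step 1: leaves = {2,4,5,6}. Remove smallest leaf 2, emit neighbor 7.
Step 2: leaves = {4,5,6}. Remove smallest leaf 4, emit neighbor 10.
Step 3: leaves = {5,6}. Remove smallest leaf 5, emit neighbor 1.
Step 4: leaves = {1,6}. Remove smallest leaf 1, emit neighbor 8.
Step 5: leaves = {6,8}. Remove smallest leaf 6, emit neighbor 3.
Step 6: leaves = {3,8}. Remove smallest leaf 3, emit neighbor 7.
Step 7: leaves = {7,8}. Remove smallest leaf 7, emit neighbor 11.
Step 8: leaves = {8,11}. Remove smallest leaf 8, emit neighbor 10.
Step 9: leaves = {10,11}. Remove smallest leaf 10, emit neighbor 9.
Done: 2 vertices remain (9, 11). Sequence = [7 10 1 8 3 7 11 10 9]

Answer: 7 10 1 8 3 7 11 10 9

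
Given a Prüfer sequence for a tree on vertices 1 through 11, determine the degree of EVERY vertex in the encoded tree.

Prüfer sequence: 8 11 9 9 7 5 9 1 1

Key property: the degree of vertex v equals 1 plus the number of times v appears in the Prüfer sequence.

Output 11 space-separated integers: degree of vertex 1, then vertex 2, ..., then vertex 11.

p_1 = 8: count[8] becomes 1
p_2 = 11: count[11] becomes 1
p_3 = 9: count[9] becomes 1
p_4 = 9: count[9] becomes 2
p_5 = 7: count[7] becomes 1
p_6 = 5: count[5] becomes 1
p_7 = 9: count[9] becomes 3
p_8 = 1: count[1] becomes 1
p_9 = 1: count[1] becomes 2
Degrees (1 + count): deg[1]=1+2=3, deg[2]=1+0=1, deg[3]=1+0=1, deg[4]=1+0=1, deg[5]=1+1=2, deg[6]=1+0=1, deg[7]=1+1=2, deg[8]=1+1=2, deg[9]=1+3=4, deg[10]=1+0=1, deg[11]=1+1=2

Answer: 3 1 1 1 2 1 2 2 4 1 2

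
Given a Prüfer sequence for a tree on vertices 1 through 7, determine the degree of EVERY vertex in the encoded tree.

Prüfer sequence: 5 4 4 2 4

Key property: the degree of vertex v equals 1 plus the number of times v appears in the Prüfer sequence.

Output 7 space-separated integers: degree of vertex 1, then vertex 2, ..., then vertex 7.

p_1 = 5: count[5] becomes 1
p_2 = 4: count[4] becomes 1
p_3 = 4: count[4] becomes 2
p_4 = 2: count[2] becomes 1
p_5 = 4: count[4] becomes 3
Degrees (1 + count): deg[1]=1+0=1, deg[2]=1+1=2, deg[3]=1+0=1, deg[4]=1+3=4, deg[5]=1+1=2, deg[6]=1+0=1, deg[7]=1+0=1

Answer: 1 2 1 4 2 1 1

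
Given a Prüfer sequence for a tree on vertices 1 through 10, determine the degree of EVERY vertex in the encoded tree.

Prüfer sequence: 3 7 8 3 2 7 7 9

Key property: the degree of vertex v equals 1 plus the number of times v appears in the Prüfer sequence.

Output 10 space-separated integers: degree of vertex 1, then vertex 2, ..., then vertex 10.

p_1 = 3: count[3] becomes 1
p_2 = 7: count[7] becomes 1
p_3 = 8: count[8] becomes 1
p_4 = 3: count[3] becomes 2
p_5 = 2: count[2] becomes 1
p_6 = 7: count[7] becomes 2
p_7 = 7: count[7] becomes 3
p_8 = 9: count[9] becomes 1
Degrees (1 + count): deg[1]=1+0=1, deg[2]=1+1=2, deg[3]=1+2=3, deg[4]=1+0=1, deg[5]=1+0=1, deg[6]=1+0=1, deg[7]=1+3=4, deg[8]=1+1=2, deg[9]=1+1=2, deg[10]=1+0=1

Answer: 1 2 3 1 1 1 4 2 2 1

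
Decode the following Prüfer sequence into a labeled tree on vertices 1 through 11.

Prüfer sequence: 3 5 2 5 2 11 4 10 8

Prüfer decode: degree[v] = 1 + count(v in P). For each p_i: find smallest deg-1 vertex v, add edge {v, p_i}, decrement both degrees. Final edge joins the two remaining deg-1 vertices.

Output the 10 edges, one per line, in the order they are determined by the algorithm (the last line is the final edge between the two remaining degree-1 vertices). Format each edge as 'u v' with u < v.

Answer: 1 3
3 5
2 6
5 7
2 5
2 11
4 9
4 10
8 10
8 11

Derivation:
Initial degrees: {1:1, 2:3, 3:2, 4:2, 5:3, 6:1, 7:1, 8:2, 9:1, 10:2, 11:2}
Step 1: smallest deg-1 vertex = 1, p_1 = 3. Add edge {1,3}. Now deg[1]=0, deg[3]=1.
Step 2: smallest deg-1 vertex = 3, p_2 = 5. Add edge {3,5}. Now deg[3]=0, deg[5]=2.
Step 3: smallest deg-1 vertex = 6, p_3 = 2. Add edge {2,6}. Now deg[6]=0, deg[2]=2.
Step 4: smallest deg-1 vertex = 7, p_4 = 5. Add edge {5,7}. Now deg[7]=0, deg[5]=1.
Step 5: smallest deg-1 vertex = 5, p_5 = 2. Add edge {2,5}. Now deg[5]=0, deg[2]=1.
Step 6: smallest deg-1 vertex = 2, p_6 = 11. Add edge {2,11}. Now deg[2]=0, deg[11]=1.
Step 7: smallest deg-1 vertex = 9, p_7 = 4. Add edge {4,9}. Now deg[9]=0, deg[4]=1.
Step 8: smallest deg-1 vertex = 4, p_8 = 10. Add edge {4,10}. Now deg[4]=0, deg[10]=1.
Step 9: smallest deg-1 vertex = 10, p_9 = 8. Add edge {8,10}. Now deg[10]=0, deg[8]=1.
Final: two remaining deg-1 vertices are 8, 11. Add edge {8,11}.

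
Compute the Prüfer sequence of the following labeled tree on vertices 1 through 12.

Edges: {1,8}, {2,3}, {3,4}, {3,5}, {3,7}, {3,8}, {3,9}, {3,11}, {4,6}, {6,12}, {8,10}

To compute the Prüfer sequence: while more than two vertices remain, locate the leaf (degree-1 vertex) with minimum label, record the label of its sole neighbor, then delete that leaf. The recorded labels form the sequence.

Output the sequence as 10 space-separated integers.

Answer: 8 3 3 3 3 8 3 3 4 6

Derivation:
Step 1: leaves = {1,2,5,7,9,10,11,12}. Remove smallest leaf 1, emit neighbor 8.
Step 2: leaves = {2,5,7,9,10,11,12}. Remove smallest leaf 2, emit neighbor 3.
Step 3: leaves = {5,7,9,10,11,12}. Remove smallest leaf 5, emit neighbor 3.
Step 4: leaves = {7,9,10,11,12}. Remove smallest leaf 7, emit neighbor 3.
Step 5: leaves = {9,10,11,12}. Remove smallest leaf 9, emit neighbor 3.
Step 6: leaves = {10,11,12}. Remove smallest leaf 10, emit neighbor 8.
Step 7: leaves = {8,11,12}. Remove smallest leaf 8, emit neighbor 3.
Step 8: leaves = {11,12}. Remove smallest leaf 11, emit neighbor 3.
Step 9: leaves = {3,12}. Remove smallest leaf 3, emit neighbor 4.
Step 10: leaves = {4,12}. Remove smallest leaf 4, emit neighbor 6.
Done: 2 vertices remain (6, 12). Sequence = [8 3 3 3 3 8 3 3 4 6]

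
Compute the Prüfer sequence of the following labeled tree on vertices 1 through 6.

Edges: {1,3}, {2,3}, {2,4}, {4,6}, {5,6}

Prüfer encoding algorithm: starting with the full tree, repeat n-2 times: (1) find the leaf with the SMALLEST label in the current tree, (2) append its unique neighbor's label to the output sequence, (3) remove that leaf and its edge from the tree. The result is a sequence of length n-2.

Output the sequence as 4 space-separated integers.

Answer: 3 2 4 6

Derivation:
Step 1: leaves = {1,5}. Remove smallest leaf 1, emit neighbor 3.
Step 2: leaves = {3,5}. Remove smallest leaf 3, emit neighbor 2.
Step 3: leaves = {2,5}. Remove smallest leaf 2, emit neighbor 4.
Step 4: leaves = {4,5}. Remove smallest leaf 4, emit neighbor 6.
Done: 2 vertices remain (5, 6). Sequence = [3 2 4 6]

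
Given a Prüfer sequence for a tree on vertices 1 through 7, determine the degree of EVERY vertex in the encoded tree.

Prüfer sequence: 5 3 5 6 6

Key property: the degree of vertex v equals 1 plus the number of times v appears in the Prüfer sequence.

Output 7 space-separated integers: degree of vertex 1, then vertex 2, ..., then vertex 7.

p_1 = 5: count[5] becomes 1
p_2 = 3: count[3] becomes 1
p_3 = 5: count[5] becomes 2
p_4 = 6: count[6] becomes 1
p_5 = 6: count[6] becomes 2
Degrees (1 + count): deg[1]=1+0=1, deg[2]=1+0=1, deg[3]=1+1=2, deg[4]=1+0=1, deg[5]=1+2=3, deg[6]=1+2=3, deg[7]=1+0=1

Answer: 1 1 2 1 3 3 1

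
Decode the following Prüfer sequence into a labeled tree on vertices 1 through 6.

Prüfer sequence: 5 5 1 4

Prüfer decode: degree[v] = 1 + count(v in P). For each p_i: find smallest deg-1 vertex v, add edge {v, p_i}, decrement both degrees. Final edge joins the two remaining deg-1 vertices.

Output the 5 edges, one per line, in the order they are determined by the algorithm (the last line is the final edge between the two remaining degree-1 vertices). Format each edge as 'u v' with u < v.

Initial degrees: {1:2, 2:1, 3:1, 4:2, 5:3, 6:1}
Step 1: smallest deg-1 vertex = 2, p_1 = 5. Add edge {2,5}. Now deg[2]=0, deg[5]=2.
Step 2: smallest deg-1 vertex = 3, p_2 = 5. Add edge {3,5}. Now deg[3]=0, deg[5]=1.
Step 3: smallest deg-1 vertex = 5, p_3 = 1. Add edge {1,5}. Now deg[5]=0, deg[1]=1.
Step 4: smallest deg-1 vertex = 1, p_4 = 4. Add edge {1,4}. Now deg[1]=0, deg[4]=1.
Final: two remaining deg-1 vertices are 4, 6. Add edge {4,6}.

Answer: 2 5
3 5
1 5
1 4
4 6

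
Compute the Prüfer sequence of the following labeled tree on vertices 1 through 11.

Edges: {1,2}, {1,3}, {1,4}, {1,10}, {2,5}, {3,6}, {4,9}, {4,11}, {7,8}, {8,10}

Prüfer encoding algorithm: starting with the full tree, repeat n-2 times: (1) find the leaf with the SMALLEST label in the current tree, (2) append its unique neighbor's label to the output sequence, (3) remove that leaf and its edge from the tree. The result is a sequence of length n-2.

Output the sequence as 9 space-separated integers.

Answer: 2 1 3 1 8 10 4 1 4

Derivation:
Step 1: leaves = {5,6,7,9,11}. Remove smallest leaf 5, emit neighbor 2.
Step 2: leaves = {2,6,7,9,11}. Remove smallest leaf 2, emit neighbor 1.
Step 3: leaves = {6,7,9,11}. Remove smallest leaf 6, emit neighbor 3.
Step 4: leaves = {3,7,9,11}. Remove smallest leaf 3, emit neighbor 1.
Step 5: leaves = {7,9,11}. Remove smallest leaf 7, emit neighbor 8.
Step 6: leaves = {8,9,11}. Remove smallest leaf 8, emit neighbor 10.
Step 7: leaves = {9,10,11}. Remove smallest leaf 9, emit neighbor 4.
Step 8: leaves = {10,11}. Remove smallest leaf 10, emit neighbor 1.
Step 9: leaves = {1,11}. Remove smallest leaf 1, emit neighbor 4.
Done: 2 vertices remain (4, 11). Sequence = [2 1 3 1 8 10 4 1 4]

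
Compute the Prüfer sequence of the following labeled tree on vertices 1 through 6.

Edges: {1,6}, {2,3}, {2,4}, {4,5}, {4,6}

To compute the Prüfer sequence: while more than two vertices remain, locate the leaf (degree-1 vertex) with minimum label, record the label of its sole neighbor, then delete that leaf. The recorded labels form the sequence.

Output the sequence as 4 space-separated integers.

Step 1: leaves = {1,3,5}. Remove smallest leaf 1, emit neighbor 6.
Step 2: leaves = {3,5,6}. Remove smallest leaf 3, emit neighbor 2.
Step 3: leaves = {2,5,6}. Remove smallest leaf 2, emit neighbor 4.
Step 4: leaves = {5,6}. Remove smallest leaf 5, emit neighbor 4.
Done: 2 vertices remain (4, 6). Sequence = [6 2 4 4]

Answer: 6 2 4 4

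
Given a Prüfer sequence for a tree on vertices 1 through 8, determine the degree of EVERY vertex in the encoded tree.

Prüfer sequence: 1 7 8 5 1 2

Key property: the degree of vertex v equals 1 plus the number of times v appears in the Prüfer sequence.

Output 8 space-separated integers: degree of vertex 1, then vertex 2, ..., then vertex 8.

Answer: 3 2 1 1 2 1 2 2

Derivation:
p_1 = 1: count[1] becomes 1
p_2 = 7: count[7] becomes 1
p_3 = 8: count[8] becomes 1
p_4 = 5: count[5] becomes 1
p_5 = 1: count[1] becomes 2
p_6 = 2: count[2] becomes 1
Degrees (1 + count): deg[1]=1+2=3, deg[2]=1+1=2, deg[3]=1+0=1, deg[4]=1+0=1, deg[5]=1+1=2, deg[6]=1+0=1, deg[7]=1+1=2, deg[8]=1+1=2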